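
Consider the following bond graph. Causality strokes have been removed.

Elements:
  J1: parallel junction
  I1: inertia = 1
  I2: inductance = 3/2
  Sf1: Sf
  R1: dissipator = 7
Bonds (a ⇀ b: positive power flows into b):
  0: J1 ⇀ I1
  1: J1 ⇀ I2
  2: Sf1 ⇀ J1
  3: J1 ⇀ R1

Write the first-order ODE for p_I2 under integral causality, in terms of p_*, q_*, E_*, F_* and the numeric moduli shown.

dp_I2/dt = 7*F_Sf1 - 7*p_I1 - 14*p_I2/3

b2 |Sf1  (Sf1: flow source, stroke at near end)
b0 |I1  (prefer integral on I1)
b1 |I2  (I2 integral (f out))
b3 |J1  (closing 0-jn rule on J1)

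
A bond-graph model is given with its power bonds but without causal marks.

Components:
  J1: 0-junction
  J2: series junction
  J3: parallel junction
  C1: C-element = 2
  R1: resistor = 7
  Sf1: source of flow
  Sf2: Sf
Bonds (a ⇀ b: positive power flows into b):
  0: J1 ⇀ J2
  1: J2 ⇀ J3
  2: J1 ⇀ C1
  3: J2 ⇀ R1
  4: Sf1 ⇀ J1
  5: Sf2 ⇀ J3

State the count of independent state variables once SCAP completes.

#4 stroke→Sf1  (Sf1: flow source, stroke at near end)
#5 stroke→Sf2  (Sf2 (Sf) sets flow on bond)
#1 stroke→J3  (J3: last free bond brings effort in)
#0 stroke→J2  (J2 flow already set via bond 1)
#3 stroke→J2  (J2: bond 1 brought flow, rest push out)
#2 stroke→J1  (J1: last free bond brings effort in)

1  (C1 all integral)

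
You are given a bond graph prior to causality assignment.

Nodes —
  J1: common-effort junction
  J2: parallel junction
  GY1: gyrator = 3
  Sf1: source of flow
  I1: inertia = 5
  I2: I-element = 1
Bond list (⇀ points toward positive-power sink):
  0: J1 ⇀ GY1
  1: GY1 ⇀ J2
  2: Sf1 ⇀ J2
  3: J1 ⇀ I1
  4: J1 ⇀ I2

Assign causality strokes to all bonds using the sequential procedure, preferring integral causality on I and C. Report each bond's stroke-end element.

bond 2 stroke at Sf1  (Sf1 fixes flow; stroke at Sf1)
bond 1 stroke at J2  (J2 needs exactly one e-in)
bond 0 stroke at J1  (through GY1, causality inverts; strokes same side of GY1)
bond 3 stroke at I1  (J1 effort already set via bond 0)
bond 4 stroke at I2  (J1 effort already set via bond 0)

#0 stroke→J1
#1 stroke→J2
#2 stroke→Sf1
#3 stroke→I1
#4 stroke→I2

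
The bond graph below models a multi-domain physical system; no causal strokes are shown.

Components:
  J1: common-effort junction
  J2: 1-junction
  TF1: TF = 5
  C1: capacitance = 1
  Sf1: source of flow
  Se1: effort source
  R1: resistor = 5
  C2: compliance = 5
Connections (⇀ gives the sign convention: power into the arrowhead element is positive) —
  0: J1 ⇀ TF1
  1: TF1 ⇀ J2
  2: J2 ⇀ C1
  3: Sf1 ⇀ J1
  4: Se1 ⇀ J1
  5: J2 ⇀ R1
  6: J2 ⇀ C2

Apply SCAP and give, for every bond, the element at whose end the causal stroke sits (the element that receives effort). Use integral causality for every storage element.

b0 stroke at TF1
b1 stroke at J2
b2 stroke at J2
b3 stroke at Sf1
b4 stroke at J1
b5 stroke at R1
b6 stroke at J2

bond 3 |Sf1  (Sf1 fixes flow; stroke at Sf1)
bond 4 |J1  (source Se1 imposes e)
bond 0 |TF1  (0-jn J1 has e-setter on 4)
bond 1 |J2  (through TF1, causality passes straight; one stroke at TF1)
bond 2 |J2  (prefer integral on C1)
bond 6 |J2  (C2 outputs effort q/C2)
bond 5 |R1  (J2 needs exactly one f-in)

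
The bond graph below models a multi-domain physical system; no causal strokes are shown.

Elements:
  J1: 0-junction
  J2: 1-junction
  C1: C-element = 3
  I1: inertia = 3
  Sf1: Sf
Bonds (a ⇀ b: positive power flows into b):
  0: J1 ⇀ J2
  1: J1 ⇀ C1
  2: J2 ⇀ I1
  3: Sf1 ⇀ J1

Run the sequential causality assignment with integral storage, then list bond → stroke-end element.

β0 stroke at J2
β1 stroke at J1
β2 stroke at I1
β3 stroke at Sf1

#3 →Sf1  (Sf1 (Sf) sets flow on bond)
#1 →J1  (C1 integral (e out))
#0 →J2  (J1: bond 1 brought effort, rest push out)
#2 →I1  (J2: last free bond brings flow in)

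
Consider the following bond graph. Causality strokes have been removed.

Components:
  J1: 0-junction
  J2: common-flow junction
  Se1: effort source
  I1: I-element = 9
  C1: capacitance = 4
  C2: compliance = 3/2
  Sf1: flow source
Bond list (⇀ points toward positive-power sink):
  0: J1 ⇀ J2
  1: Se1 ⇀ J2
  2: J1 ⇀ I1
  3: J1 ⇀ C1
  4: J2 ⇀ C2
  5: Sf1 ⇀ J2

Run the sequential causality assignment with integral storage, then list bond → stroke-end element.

β1 →J2  (Se1 (Se) sets effort on bond)
β5 →Sf1  (Sf1 fixes flow; stroke at Sf1)
β0 →J2  (common-f at J2 fixed by 5)
β4 →J2  (J2: bond 5 brought flow, rest push out)
β2 →I1  (prefer integral on I1)
β3 →J1  (J1: last free bond brings effort in)

b0 stroke→J2
b1 stroke→J2
b2 stroke→I1
b3 stroke→J1
b4 stroke→J2
b5 stroke→Sf1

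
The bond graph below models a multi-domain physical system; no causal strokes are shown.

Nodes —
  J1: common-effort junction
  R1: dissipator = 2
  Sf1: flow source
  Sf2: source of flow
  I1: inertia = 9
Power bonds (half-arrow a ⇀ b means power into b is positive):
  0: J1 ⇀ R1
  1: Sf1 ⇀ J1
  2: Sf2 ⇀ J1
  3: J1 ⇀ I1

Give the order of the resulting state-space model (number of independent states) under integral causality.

b1 stroke at Sf1  (Sf1: flow source, stroke at near end)
b2 stroke at Sf2  (Sf2: flow source, stroke at near end)
b3 stroke at I1  (prefer integral on I1)
b0 stroke at J1  (J1 needs exactly one e-in)

1  (I1 all integral)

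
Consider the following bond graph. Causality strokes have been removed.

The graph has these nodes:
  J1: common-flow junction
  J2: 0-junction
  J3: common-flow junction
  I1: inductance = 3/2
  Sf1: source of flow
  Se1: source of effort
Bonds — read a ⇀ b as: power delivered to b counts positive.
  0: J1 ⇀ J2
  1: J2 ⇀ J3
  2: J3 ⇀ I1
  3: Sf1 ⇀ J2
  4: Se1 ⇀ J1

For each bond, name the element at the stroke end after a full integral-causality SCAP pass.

b0 |J2
b1 |J3
b2 |I1
b3 |Sf1
b4 |J1

#3 stroke at Sf1  (source Sf1 imposes f)
#4 stroke at J1  (source Se1 imposes e)
#0 stroke at J2  (closing 1-jn rule on J1)
#1 stroke at J3  (common-e at J2 fixed by 0)
#2 stroke at I1  (closing 1-jn rule on J3)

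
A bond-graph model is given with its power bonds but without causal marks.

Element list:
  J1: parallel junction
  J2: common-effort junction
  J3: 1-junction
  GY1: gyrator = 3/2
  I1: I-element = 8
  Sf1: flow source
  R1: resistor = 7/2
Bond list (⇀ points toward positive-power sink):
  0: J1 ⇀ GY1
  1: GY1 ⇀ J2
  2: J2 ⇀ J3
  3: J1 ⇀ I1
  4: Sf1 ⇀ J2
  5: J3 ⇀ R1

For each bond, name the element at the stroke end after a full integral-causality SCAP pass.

bond 0 →J1
bond 1 →J2
bond 2 →J3
bond 3 →I1
bond 4 →Sf1
bond 5 →R1

bond 4 →Sf1  (Sf1 (Sf) sets flow on bond)
bond 3 →I1  (I1: I, integral causality)
bond 0 →J1  (J1: last free bond brings effort in)
bond 1 →J2  (through GY1, causality inverts; strokes same side of GY1)
bond 2 →J3  (common-e at J2 fixed by 1)
bond 5 →R1  (J3: last free bond brings flow in)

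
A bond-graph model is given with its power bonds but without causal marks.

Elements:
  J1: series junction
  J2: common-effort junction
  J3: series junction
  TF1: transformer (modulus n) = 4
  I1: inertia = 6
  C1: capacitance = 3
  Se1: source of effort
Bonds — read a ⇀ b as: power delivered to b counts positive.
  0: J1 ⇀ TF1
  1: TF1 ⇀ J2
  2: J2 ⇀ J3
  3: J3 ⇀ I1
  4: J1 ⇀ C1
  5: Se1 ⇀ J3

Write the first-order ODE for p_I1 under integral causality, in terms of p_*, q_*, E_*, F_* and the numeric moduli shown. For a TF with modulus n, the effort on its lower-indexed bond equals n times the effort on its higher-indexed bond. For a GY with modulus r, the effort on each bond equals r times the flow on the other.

b5 stroke→J3  (Se1 (Se) sets effort on bond)
b3 stroke→I1  (I1: I, integral causality)
b2 stroke→J3  (J3: bond 3 brought flow, rest push out)
b1 stroke→J2  (only one effort-in slot at J2)
b0 stroke→TF1  (TF1: transformer flips bond 1)
b4 stroke→J1  (common-f at J1 fixed by 0)

dp_I1/dt = E_Se1 - q_C1/12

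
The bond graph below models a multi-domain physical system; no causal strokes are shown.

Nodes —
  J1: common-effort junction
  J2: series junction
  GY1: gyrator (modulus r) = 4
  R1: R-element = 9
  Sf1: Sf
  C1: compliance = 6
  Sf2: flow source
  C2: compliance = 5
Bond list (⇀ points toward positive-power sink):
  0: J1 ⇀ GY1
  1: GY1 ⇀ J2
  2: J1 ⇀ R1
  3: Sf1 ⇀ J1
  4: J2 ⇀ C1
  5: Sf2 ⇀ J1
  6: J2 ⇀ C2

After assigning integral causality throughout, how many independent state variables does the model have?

bond 3 stroke→Sf1  (Sf1: flow source, stroke at near end)
bond 5 stroke→Sf2  (Sf2 fixes flow; stroke at Sf2)
bond 4 stroke→J2  (C1 integral (e out))
bond 6 stroke→J2  (prefer integral on C2)
bond 1 stroke→GY1  (only one flow-in slot at J2)
bond 0 stroke→GY1  (GY1 both-in/both-out from 1)
bond 2 stroke→J1  (J1 needs exactly one e-in)

2  (C1, C2 all integral)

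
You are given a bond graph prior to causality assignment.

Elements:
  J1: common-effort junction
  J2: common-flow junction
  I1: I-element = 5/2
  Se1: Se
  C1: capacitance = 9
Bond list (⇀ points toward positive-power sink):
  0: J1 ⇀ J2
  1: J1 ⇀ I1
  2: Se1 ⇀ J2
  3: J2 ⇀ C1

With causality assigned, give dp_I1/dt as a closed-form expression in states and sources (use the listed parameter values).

dp_I1/dt = -E_Se1 + q_C1/9

bond 2 stroke→J2  (Se1: effort source, stroke at far end)
bond 1 stroke→I1  (I1: I, integral causality)
bond 0 stroke→J1  (closing 0-jn rule on J1)
bond 3 stroke→J2  (common-f at J2 fixed by 0)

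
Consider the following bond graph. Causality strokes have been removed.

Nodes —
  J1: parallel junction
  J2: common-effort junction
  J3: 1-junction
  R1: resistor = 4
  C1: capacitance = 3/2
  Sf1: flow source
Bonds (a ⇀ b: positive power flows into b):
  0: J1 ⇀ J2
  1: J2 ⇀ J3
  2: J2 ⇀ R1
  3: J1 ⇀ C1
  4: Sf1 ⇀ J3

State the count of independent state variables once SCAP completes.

1  (C1 all integral)

β4 stroke→Sf1  (Sf1: flow source, stroke at near end)
β1 stroke→J3  (1-jn J3 has f-setter on 4)
β3 stroke→J1  (C1 integral (e out))
β0 stroke→J2  (J1 effort already set via bond 3)
β2 stroke→R1  (J2 effort already set via bond 0)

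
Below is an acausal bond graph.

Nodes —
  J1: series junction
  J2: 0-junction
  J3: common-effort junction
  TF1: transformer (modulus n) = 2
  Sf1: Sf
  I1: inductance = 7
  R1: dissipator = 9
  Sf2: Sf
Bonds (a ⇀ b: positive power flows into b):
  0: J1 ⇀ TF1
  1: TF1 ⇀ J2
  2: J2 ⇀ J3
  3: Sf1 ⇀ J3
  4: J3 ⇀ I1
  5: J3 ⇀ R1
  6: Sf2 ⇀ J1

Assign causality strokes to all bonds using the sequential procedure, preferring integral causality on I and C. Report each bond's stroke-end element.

β0 →J1
β1 →TF1
β2 →J2
β3 →Sf1
β4 →I1
β5 →J3
β6 →Sf2

b3 stroke→Sf1  (Sf1: flow source, stroke at near end)
b6 stroke→Sf2  (source Sf2 imposes f)
b0 stroke→J1  (J1: bond 6 brought flow, rest push out)
b1 stroke→TF1  (TF1: transformer flips bond 0)
b2 stroke→J2  (J2 needs exactly one e-in)
b4 stroke→I1  (I1: I, integral causality)
b5 stroke→J3  (J3: last free bond brings effort in)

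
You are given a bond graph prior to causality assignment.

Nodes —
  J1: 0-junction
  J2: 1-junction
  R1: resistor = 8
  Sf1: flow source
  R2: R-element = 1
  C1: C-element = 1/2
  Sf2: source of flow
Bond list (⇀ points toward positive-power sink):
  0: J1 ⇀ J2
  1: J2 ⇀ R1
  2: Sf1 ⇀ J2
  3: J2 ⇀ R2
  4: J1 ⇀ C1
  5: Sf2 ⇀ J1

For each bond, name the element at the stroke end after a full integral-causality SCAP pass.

#2 stroke at Sf1  (Sf1: flow source, stroke at near end)
#5 stroke at Sf2  (source Sf2 imposes f)
#0 stroke at J2  (common-f at J2 fixed by 2)
#1 stroke at J2  (common-f at J2 fixed by 2)
#3 stroke at J2  (J2: bond 2 brought flow, rest push out)
#4 stroke at J1  (J1: last free bond brings effort in)

b0 stroke→J2
b1 stroke→J2
b2 stroke→Sf1
b3 stroke→J2
b4 stroke→J1
b5 stroke→Sf2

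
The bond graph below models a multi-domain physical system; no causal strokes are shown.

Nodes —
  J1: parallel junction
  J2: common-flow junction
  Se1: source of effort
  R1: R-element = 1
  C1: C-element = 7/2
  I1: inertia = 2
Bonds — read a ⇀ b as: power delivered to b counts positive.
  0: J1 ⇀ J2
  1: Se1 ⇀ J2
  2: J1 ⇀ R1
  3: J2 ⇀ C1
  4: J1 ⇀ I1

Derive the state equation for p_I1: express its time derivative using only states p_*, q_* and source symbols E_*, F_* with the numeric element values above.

bond 1 →J2  (Se1: effort source, stroke at far end)
bond 3 →J2  (C1: C, integral causality)
bond 0 →J1  (J2 needs exactly one f-in)
bond 2 →R1  (J1 effort already set via bond 0)
bond 4 →I1  (J1 effort already set via bond 0)

dp_I1/dt = -E_Se1 + 2*q_C1/7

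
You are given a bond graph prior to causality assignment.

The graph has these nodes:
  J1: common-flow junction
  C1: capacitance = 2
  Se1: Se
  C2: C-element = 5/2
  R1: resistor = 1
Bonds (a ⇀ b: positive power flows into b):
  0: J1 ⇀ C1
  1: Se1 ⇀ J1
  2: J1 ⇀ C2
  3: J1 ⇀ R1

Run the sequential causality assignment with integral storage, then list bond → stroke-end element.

b1 stroke→J1  (source Se1 imposes e)
b0 stroke→J1  (C1 outputs effort q/C1)
b2 stroke→J1  (prefer integral on C2)
b3 stroke→R1  (closing 1-jn rule on J1)

#0 stroke at J1
#1 stroke at J1
#2 stroke at J1
#3 stroke at R1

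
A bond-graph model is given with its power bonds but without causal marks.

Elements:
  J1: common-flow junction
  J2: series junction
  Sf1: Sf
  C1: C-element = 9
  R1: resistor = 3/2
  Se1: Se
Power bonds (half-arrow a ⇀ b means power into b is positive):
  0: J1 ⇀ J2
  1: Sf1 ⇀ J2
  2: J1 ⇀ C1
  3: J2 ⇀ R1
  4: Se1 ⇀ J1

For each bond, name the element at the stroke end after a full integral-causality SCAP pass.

#0 |J2
#1 |Sf1
#2 |J1
#3 |J2
#4 |J1

b1 stroke→Sf1  (source Sf1 imposes f)
b4 stroke→J1  (Se1: effort source, stroke at far end)
b0 stroke→J2  (J2: bond 1 brought flow, rest push out)
b3 stroke→J2  (J2: bond 1 brought flow, rest push out)
b2 stroke→J1  (J1: bond 0 brought flow, rest push out)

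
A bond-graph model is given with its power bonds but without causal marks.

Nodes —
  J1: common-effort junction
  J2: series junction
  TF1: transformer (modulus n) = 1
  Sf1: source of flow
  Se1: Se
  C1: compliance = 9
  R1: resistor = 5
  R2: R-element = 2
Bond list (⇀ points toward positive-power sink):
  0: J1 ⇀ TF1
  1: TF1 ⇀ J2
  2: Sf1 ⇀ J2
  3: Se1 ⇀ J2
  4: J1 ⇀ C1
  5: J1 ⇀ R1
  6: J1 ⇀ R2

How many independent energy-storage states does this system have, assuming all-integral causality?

1  (C1 all integral)

#2 |Sf1  (Sf1 fixes flow; stroke at Sf1)
#3 |J2  (Se1: effort source, stroke at far end)
#1 |J2  (J2: bond 2 brought flow, rest push out)
#0 |TF1  (TF TF1: opposite of bond 1)
#4 |J1  (C1 integral (e out))
#5 |R1  (0-jn J1 has e-setter on 4)
#6 |R2  (J1: bond 4 brought effort, rest push out)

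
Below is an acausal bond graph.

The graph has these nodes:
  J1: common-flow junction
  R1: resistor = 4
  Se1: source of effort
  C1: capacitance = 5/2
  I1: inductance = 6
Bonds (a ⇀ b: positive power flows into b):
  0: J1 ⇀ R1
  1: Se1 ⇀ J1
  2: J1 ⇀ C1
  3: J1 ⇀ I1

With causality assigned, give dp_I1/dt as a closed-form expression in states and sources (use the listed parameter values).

b1 →J1  (Se1 (Se) sets effort on bond)
b2 →J1  (C1: C, integral causality)
b3 →I1  (I1 integral (f out))
b0 →J1  (common-f at J1 fixed by 3)

dp_I1/dt = E_Se1 - 2*p_I1/3 - 2*q_C1/5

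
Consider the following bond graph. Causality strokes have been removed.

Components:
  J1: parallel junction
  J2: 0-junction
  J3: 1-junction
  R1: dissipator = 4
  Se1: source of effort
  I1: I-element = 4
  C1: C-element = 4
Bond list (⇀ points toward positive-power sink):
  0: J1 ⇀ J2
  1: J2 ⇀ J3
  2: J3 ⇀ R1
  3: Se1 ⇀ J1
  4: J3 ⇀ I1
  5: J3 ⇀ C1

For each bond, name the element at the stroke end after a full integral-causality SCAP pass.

b3 stroke→J1  (Se1: effort source, stroke at far end)
b0 stroke→J2  (common-e at J1 fixed by 3)
b1 stroke→J3  (common-e at J2 fixed by 0)
b4 stroke→I1  (I1 integral (f out))
b2 stroke→J3  (1-jn J3 has f-setter on 4)
b5 stroke→J3  (common-f at J3 fixed by 4)

bond 0 →J2
bond 1 →J3
bond 2 →J3
bond 3 →J1
bond 4 →I1
bond 5 →J3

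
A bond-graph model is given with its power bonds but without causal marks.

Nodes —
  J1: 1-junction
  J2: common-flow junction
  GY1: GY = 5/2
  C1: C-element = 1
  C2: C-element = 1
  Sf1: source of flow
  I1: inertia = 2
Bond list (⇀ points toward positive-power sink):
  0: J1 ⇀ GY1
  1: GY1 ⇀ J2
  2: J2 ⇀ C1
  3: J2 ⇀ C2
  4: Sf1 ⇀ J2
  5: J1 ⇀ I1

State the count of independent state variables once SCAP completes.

#4 stroke at Sf1  (Sf1: flow source, stroke at near end)
#1 stroke at J2  (J2 flow already set via bond 4)
#2 stroke at J2  (J2: bond 4 brought flow, rest push out)
#3 stroke at J2  (1-jn J2 has f-setter on 4)
#0 stroke at J1  (GY1 both-in/both-out from 1)
#5 stroke at I1  (closing 1-jn rule on J1)

3  (C1, C2, I1 all integral)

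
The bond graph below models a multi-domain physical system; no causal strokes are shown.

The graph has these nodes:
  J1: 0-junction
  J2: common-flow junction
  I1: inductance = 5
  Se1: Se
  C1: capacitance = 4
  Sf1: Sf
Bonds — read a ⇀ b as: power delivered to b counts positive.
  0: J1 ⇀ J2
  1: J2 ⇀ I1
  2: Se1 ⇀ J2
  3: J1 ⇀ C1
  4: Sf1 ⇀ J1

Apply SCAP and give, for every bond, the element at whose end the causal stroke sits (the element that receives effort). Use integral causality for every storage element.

b2 stroke→J2  (Se1: effort source, stroke at far end)
b4 stroke→Sf1  (source Sf1 imposes f)
b1 stroke→I1  (I1 integral (f out))
b0 stroke→J2  (J2: bond 1 brought flow, rest push out)
b3 stroke→J1  (J1 needs exactly one e-in)

b0 stroke→J2
b1 stroke→I1
b2 stroke→J2
b3 stroke→J1
b4 stroke→Sf1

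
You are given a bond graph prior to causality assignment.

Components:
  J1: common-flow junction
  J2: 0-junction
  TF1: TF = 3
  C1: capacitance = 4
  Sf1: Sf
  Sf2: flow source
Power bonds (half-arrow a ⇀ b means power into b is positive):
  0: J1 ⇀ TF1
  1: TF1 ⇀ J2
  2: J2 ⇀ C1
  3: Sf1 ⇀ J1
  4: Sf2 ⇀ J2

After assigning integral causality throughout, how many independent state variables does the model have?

b3 →Sf1  (Sf1 (Sf) sets flow on bond)
b4 →Sf2  (Sf2 fixes flow; stroke at Sf2)
b0 →J1  (J1: bond 3 brought flow, rest push out)
b1 →TF1  (TF1: transformer flips bond 0)
b2 →J2  (J2 needs exactly one e-in)

1  (C1 all integral)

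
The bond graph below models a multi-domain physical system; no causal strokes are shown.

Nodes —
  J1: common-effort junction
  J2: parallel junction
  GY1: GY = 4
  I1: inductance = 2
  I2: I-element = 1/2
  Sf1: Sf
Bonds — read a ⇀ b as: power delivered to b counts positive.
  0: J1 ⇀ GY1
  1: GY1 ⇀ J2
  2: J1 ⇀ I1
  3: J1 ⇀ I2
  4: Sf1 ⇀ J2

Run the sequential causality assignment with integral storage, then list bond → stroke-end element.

b0 →J1
b1 →J2
b2 →I1
b3 →I2
b4 →Sf1

b4 |Sf1  (Sf1 fixes flow; stroke at Sf1)
b1 |J2  (J2 needs exactly one e-in)
b0 |J1  (GY1: gyrator matches bond 1)
b2 |I1  (J1: bond 0 brought effort, rest push out)
b3 |I2  (J1 effort already set via bond 0)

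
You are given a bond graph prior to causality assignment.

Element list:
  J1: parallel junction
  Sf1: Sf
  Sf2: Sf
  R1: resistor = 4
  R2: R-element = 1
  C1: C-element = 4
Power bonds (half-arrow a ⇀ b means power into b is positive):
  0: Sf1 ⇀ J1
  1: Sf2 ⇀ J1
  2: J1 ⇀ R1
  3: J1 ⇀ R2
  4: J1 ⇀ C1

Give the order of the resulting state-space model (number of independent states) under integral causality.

#0 |Sf1  (Sf1 (Sf) sets flow on bond)
#1 |Sf2  (Sf2: flow source, stroke at near end)
#4 |J1  (C1 outputs effort q/C1)
#2 |R1  (common-e at J1 fixed by 4)
#3 |R2  (0-jn J1 has e-setter on 4)

1  (C1 all integral)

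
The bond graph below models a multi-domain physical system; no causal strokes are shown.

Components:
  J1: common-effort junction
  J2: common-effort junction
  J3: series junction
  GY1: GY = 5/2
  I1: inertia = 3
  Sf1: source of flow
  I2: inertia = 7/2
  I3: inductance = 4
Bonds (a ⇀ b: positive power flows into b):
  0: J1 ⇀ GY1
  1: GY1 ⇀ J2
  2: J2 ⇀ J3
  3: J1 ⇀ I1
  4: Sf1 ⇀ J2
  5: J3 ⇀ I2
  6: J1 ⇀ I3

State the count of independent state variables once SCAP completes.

bond 4 →Sf1  (Sf1: flow source, stroke at near end)
bond 3 →I1  (I1 outputs flow p/I1)
bond 5 →I2  (I2: I, integral causality)
bond 2 →J3  (common-f at J3 fixed by 5)
bond 1 →J2  (only one effort-in slot at J2)
bond 0 →J1  (GY1 both-in/both-out from 1)
bond 6 →I3  (J1 effort already set via bond 0)

3  (I1, I2, I3 all integral)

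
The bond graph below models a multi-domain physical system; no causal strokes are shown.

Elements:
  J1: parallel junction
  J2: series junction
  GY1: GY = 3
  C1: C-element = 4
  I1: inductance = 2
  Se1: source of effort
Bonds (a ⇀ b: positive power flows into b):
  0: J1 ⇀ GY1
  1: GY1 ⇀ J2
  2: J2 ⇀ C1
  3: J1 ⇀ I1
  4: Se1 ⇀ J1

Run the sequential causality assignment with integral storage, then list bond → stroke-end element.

#0 →GY1
#1 →GY1
#2 →J2
#3 →I1
#4 →J1

#4 stroke at J1  (Se1 (Se) sets effort on bond)
#0 stroke at GY1  (J1 effort already set via bond 4)
#3 stroke at I1  (0-jn J1 has e-setter on 4)
#1 stroke at GY1  (GY1: gyrator matches bond 0)
#2 stroke at J2  (J2 flow already set via bond 1)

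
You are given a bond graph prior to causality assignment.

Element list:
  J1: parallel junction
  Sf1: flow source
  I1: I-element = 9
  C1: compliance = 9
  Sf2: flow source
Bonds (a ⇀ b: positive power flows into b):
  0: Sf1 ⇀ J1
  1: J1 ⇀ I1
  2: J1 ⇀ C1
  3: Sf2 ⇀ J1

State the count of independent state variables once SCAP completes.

2  (C1, I1 all integral)

bond 0 |Sf1  (Sf1 fixes flow; stroke at Sf1)
bond 3 |Sf2  (Sf2: flow source, stroke at near end)
bond 1 |I1  (I1 integral (f out))
bond 2 |J1  (closing 0-jn rule on J1)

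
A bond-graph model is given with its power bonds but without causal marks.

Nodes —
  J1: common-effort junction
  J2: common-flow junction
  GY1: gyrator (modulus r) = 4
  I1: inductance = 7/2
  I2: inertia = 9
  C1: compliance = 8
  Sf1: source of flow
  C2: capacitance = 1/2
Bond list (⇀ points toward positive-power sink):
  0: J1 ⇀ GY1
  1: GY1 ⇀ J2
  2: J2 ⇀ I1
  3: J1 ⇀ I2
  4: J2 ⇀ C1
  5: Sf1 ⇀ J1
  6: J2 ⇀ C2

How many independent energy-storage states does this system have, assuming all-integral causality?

b5 →Sf1  (Sf1 fixes flow; stroke at Sf1)
b2 →I1  (I1 integral (f out))
b1 →J2  (common-f at J2 fixed by 2)
b4 →J2  (1-jn J2 has f-setter on 2)
b6 →J2  (common-f at J2 fixed by 2)
b0 →J1  (GY1 both-in/both-out from 1)
b3 →I2  (0-jn J1 has e-setter on 0)

4  (C1, C2, I1, I2 all integral)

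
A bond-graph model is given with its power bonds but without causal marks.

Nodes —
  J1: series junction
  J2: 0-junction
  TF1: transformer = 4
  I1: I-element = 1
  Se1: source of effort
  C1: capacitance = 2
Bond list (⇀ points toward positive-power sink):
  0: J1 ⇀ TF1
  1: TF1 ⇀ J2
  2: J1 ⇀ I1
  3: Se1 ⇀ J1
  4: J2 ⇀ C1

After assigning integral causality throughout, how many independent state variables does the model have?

2  (C1, I1 all integral)

b3 →J1  (source Se1 imposes e)
b2 →I1  (I1: I, integral causality)
b0 →J1  (1-jn J1 has f-setter on 2)
b1 →TF1  (TF1: transformer flips bond 0)
b4 →J2  (J2: last free bond brings effort in)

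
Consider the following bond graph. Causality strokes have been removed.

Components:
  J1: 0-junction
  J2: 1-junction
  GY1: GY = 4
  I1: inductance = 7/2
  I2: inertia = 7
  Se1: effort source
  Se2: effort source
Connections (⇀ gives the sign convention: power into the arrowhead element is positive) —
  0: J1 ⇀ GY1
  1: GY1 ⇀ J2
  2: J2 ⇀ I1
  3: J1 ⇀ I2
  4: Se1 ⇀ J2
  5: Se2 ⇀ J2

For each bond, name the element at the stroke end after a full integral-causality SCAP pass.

#0 →J1
#1 →J2
#2 →I1
#3 →I2
#4 →J2
#5 →J2

bond 4 stroke at J2  (Se1: effort source, stroke at far end)
bond 5 stroke at J2  (Se2 (Se) sets effort on bond)
bond 2 stroke at I1  (I1 integral (f out))
bond 1 stroke at J2  (J2 flow already set via bond 2)
bond 0 stroke at J1  (through GY1, causality inverts; strokes same side of GY1)
bond 3 stroke at I2  (common-e at J1 fixed by 0)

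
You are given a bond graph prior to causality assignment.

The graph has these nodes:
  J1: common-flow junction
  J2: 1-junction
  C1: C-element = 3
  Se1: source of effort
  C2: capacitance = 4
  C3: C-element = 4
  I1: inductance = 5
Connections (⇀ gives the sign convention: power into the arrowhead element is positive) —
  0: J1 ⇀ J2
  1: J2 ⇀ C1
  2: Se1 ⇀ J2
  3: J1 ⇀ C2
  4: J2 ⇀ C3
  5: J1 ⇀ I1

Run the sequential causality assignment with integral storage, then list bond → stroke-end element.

β0 stroke at J1
β1 stroke at J2
β2 stroke at J2
β3 stroke at J1
β4 stroke at J2
β5 stroke at I1

b2 →J2  (Se1: effort source, stroke at far end)
b1 →J2  (prefer integral on C1)
b3 →J1  (C2 integral (e out))
b4 →J2  (C3 integral (e out))
b0 →J1  (J2 needs exactly one f-in)
b5 →I1  (only one flow-in slot at J1)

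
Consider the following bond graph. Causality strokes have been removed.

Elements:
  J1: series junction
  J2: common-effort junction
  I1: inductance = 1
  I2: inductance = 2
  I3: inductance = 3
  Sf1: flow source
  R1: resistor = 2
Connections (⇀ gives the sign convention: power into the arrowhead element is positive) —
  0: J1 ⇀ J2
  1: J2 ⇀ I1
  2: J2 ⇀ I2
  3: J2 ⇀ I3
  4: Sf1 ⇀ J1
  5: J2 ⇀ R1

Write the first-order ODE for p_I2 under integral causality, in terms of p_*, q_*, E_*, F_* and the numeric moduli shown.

dp_I2/dt = 2*F_Sf1 - 2*p_I1 - p_I2 - 2*p_I3/3

#4 |Sf1  (Sf1: flow source, stroke at near end)
#0 |J1  (J1 flow already set via bond 4)
#1 |I1  (prefer integral on I1)
#2 |I2  (I2 integral (f out))
#3 |I3  (prefer integral on I3)
#5 |J2  (J2: last free bond brings effort in)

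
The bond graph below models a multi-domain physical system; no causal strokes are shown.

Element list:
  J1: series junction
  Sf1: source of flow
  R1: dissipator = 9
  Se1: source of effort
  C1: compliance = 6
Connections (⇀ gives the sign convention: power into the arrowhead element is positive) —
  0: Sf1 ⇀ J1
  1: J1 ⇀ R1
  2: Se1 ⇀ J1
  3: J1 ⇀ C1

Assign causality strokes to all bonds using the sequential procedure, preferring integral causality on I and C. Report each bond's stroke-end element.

bond 0 |Sf1
bond 1 |J1
bond 2 |J1
bond 3 |J1

b0 →Sf1  (Sf1: flow source, stroke at near end)
b2 →J1  (source Se1 imposes e)
b1 →J1  (common-f at J1 fixed by 0)
b3 →J1  (J1: bond 0 brought flow, rest push out)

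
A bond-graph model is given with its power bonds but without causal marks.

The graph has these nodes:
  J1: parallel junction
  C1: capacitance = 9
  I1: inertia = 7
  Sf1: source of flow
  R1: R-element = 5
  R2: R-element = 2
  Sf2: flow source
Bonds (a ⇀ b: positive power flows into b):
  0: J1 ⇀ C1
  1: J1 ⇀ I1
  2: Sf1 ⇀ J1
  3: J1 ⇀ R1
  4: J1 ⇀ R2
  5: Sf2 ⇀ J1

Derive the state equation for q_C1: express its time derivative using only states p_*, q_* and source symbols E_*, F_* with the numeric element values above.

dq_C1/dt = F_Sf1 + F_Sf2 - p_I1/7 - 7*q_C1/90

β2 stroke→Sf1  (Sf1: flow source, stroke at near end)
β5 stroke→Sf2  (Sf2 (Sf) sets flow on bond)
β0 stroke→J1  (C1: C, integral causality)
β1 stroke→I1  (J1 effort already set via bond 0)
β3 stroke→R1  (J1: bond 0 brought effort, rest push out)
β4 stroke→R2  (0-jn J1 has e-setter on 0)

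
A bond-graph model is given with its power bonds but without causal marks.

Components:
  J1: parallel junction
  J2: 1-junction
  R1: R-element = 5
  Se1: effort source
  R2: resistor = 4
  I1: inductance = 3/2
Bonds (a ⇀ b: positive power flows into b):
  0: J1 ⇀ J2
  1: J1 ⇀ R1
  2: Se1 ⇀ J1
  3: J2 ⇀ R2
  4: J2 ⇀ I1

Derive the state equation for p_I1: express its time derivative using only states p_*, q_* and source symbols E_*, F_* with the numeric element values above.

dp_I1/dt = E_Se1 - 8*p_I1/3

b2 |J1  (Se1: effort source, stroke at far end)
b0 |J2  (common-e at J1 fixed by 2)
b1 |R1  (common-e at J1 fixed by 2)
b4 |I1  (I1 outputs flow p/I1)
b3 |J2  (J2: bond 4 brought flow, rest push out)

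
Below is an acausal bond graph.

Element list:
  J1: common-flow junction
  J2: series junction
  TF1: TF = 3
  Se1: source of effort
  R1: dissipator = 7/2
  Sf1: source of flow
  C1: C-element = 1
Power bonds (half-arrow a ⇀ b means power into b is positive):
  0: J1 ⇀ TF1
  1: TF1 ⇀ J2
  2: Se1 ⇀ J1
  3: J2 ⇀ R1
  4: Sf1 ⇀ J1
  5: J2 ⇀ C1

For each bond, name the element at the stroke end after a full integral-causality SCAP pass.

β0 stroke at J1
β1 stroke at TF1
β2 stroke at J1
β3 stroke at J2
β4 stroke at Sf1
β5 stroke at J2

β2 →J1  (Se1: effort source, stroke at far end)
β4 →Sf1  (source Sf1 imposes f)
β0 →J1  (J1: bond 4 brought flow, rest push out)
β1 →TF1  (TF1 one-in-one-out from 0)
β3 →J2  (J2: bond 1 brought flow, rest push out)
β5 →J2  (common-f at J2 fixed by 1)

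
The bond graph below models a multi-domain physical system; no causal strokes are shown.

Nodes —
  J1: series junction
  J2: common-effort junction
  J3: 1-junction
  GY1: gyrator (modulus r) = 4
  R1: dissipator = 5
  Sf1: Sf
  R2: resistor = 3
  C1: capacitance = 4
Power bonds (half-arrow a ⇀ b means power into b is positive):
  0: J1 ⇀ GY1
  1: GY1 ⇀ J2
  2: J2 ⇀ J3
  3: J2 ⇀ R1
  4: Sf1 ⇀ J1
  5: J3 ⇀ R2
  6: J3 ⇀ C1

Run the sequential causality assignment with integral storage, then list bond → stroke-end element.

bond 0 stroke→J1
bond 1 stroke→J2
bond 2 stroke→J3
bond 3 stroke→R1
bond 4 stroke→Sf1
bond 5 stroke→R2
bond 6 stroke→J3

bond 4 stroke at Sf1  (Sf1: flow source, stroke at near end)
bond 0 stroke at J1  (common-f at J1 fixed by 4)
bond 1 stroke at J2  (GY GY1: same side as bond 0)
bond 2 stroke at J3  (J2: bond 1 brought effort, rest push out)
bond 3 stroke at R1  (J2 effort already set via bond 1)
bond 6 stroke at J3  (C1 outputs effort q/C1)
bond 5 stroke at R2  (closing 1-jn rule on J3)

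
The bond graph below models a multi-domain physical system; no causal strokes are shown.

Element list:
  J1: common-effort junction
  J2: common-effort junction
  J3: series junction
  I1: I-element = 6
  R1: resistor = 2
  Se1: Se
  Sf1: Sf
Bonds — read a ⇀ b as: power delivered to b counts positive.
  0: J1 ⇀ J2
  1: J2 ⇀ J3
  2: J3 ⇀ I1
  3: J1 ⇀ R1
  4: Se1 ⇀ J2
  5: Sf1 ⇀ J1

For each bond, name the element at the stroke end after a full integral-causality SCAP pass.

#4 →J2  (Se1: effort source, stroke at far end)
#5 →Sf1  (Sf1: flow source, stroke at near end)
#0 →J1  (J2 effort already set via bond 4)
#1 →J3  (J2 effort already set via bond 4)
#2 →I1  (J3 needs exactly one f-in)
#3 →R1  (0-jn J1 has e-setter on 0)

bond 0 stroke→J1
bond 1 stroke→J3
bond 2 stroke→I1
bond 3 stroke→R1
bond 4 stroke→J2
bond 5 stroke→Sf1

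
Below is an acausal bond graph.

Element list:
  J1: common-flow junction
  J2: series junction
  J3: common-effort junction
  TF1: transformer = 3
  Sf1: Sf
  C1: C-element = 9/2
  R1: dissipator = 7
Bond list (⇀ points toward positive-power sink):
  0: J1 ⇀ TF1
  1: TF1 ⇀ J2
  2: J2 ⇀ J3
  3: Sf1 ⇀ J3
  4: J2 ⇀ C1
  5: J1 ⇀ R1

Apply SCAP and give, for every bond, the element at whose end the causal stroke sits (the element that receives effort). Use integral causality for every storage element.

β0 stroke at TF1
β1 stroke at J2
β2 stroke at J3
β3 stroke at Sf1
β4 stroke at J2
β5 stroke at J1

bond 3 |Sf1  (Sf1 fixes flow; stroke at Sf1)
bond 2 |J3  (J3: last free bond brings effort in)
bond 1 |J2  (common-f at J2 fixed by 2)
bond 4 |J2  (J2: bond 2 brought flow, rest push out)
bond 0 |TF1  (TF1: transformer flips bond 1)
bond 5 |J1  (J1: bond 0 brought flow, rest push out)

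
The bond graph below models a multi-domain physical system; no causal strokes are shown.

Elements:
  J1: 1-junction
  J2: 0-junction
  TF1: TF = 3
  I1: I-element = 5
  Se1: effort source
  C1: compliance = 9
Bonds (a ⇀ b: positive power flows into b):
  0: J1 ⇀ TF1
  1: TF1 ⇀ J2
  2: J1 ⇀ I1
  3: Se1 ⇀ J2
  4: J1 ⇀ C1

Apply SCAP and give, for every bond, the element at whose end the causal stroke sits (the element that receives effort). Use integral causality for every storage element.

β3 stroke at J2  (Se1: effort source, stroke at far end)
β1 stroke at TF1  (0-jn J2 has e-setter on 3)
β0 stroke at J1  (TF1: transformer flips bond 1)
β2 stroke at I1  (prefer integral on I1)
β4 stroke at J1  (1-jn J1 has f-setter on 2)

bond 0 →J1
bond 1 →TF1
bond 2 →I1
bond 3 →J2
bond 4 →J1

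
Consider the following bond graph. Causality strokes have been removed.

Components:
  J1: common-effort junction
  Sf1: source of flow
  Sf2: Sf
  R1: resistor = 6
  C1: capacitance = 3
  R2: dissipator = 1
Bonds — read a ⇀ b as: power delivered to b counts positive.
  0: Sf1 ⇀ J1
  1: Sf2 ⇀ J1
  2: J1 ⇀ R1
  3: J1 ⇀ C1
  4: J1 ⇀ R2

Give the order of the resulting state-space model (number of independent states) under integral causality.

1  (C1 all integral)

#0 →Sf1  (Sf1: flow source, stroke at near end)
#1 →Sf2  (source Sf2 imposes f)
#3 →J1  (C1: C, integral causality)
#2 →R1  (common-e at J1 fixed by 3)
#4 →R2  (common-e at J1 fixed by 3)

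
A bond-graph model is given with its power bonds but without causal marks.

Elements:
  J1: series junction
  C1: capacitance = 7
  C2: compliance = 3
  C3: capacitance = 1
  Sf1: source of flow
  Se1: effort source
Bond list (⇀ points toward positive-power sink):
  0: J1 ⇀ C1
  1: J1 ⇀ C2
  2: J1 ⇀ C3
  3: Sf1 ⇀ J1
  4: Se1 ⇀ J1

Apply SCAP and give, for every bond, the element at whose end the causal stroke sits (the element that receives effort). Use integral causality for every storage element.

β0 stroke→J1
β1 stroke→J1
β2 stroke→J1
β3 stroke→Sf1
β4 stroke→J1

#3 →Sf1  (Sf1 (Sf) sets flow on bond)
#4 →J1  (Se1 (Se) sets effort on bond)
#0 →J1  (common-f at J1 fixed by 3)
#1 →J1  (1-jn J1 has f-setter on 3)
#2 →J1  (common-f at J1 fixed by 3)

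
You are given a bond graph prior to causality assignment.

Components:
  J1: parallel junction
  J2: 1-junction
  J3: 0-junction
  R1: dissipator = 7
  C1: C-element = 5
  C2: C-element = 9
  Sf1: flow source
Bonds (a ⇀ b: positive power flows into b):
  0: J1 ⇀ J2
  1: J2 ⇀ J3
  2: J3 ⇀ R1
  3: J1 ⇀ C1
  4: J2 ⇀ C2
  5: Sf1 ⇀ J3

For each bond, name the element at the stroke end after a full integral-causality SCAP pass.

β0 |J2
β1 |J3
β2 |R1
β3 |J1
β4 |J2
β5 |Sf1

b5 stroke→Sf1  (source Sf1 imposes f)
b3 stroke→J1  (C1: C, integral causality)
b0 stroke→J2  (0-jn J1 has e-setter on 3)
b4 stroke→J2  (C2: C, integral causality)
b1 stroke→J3  (closing 1-jn rule on J2)
b2 stroke→R1  (0-jn J3 has e-setter on 1)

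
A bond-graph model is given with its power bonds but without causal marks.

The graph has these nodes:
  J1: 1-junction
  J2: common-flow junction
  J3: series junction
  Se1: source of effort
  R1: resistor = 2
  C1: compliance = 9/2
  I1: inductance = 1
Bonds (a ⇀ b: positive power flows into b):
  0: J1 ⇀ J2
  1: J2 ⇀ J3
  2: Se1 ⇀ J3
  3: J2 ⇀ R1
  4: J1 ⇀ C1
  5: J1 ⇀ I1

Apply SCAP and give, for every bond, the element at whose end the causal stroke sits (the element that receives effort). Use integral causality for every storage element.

#0 →J1
#1 →J2
#2 →J3
#3 →J2
#4 →J1
#5 →I1

β2 stroke at J3  (Se1 (Se) sets effort on bond)
β1 stroke at J2  (closing 1-jn rule on J3)
β4 stroke at J1  (C1: C, integral causality)
β5 stroke at I1  (prefer integral on I1)
β0 stroke at J1  (J1 flow already set via bond 5)
β3 stroke at J2  (1-jn J2 has f-setter on 0)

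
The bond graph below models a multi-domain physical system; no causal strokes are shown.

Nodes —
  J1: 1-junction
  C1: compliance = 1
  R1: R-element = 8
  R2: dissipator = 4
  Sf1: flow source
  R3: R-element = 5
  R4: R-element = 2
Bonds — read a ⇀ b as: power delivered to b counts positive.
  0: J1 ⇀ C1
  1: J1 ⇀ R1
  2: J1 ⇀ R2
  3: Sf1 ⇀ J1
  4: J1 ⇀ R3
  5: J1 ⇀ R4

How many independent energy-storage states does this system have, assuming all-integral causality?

#3 stroke→Sf1  (Sf1 (Sf) sets flow on bond)
#0 stroke→J1  (J1: bond 3 brought flow, rest push out)
#1 stroke→J1  (common-f at J1 fixed by 3)
#2 stroke→J1  (1-jn J1 has f-setter on 3)
#4 stroke→J1  (J1 flow already set via bond 3)
#5 stroke→J1  (J1 flow already set via bond 3)

1  (C1 all integral)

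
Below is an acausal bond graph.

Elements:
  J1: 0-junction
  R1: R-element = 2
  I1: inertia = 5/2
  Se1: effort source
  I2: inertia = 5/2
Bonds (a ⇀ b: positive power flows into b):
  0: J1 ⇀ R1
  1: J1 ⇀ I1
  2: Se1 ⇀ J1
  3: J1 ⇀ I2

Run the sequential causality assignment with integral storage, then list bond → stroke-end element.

b0 →R1
b1 →I1
b2 →J1
b3 →I2

bond 2 stroke at J1  (source Se1 imposes e)
bond 0 stroke at R1  (common-e at J1 fixed by 2)
bond 1 stroke at I1  (J1 effort already set via bond 2)
bond 3 stroke at I2  (J1: bond 2 brought effort, rest push out)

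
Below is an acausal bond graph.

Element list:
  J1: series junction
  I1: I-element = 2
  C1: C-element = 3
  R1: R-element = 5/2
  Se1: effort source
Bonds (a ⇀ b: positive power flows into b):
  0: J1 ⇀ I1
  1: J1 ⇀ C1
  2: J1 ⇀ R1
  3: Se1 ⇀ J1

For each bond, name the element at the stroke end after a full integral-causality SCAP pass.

bond 3 |J1  (Se1: effort source, stroke at far end)
bond 0 |I1  (I1 integral (f out))
bond 1 |J1  (J1 flow already set via bond 0)
bond 2 |J1  (1-jn J1 has f-setter on 0)

bond 0 |I1
bond 1 |J1
bond 2 |J1
bond 3 |J1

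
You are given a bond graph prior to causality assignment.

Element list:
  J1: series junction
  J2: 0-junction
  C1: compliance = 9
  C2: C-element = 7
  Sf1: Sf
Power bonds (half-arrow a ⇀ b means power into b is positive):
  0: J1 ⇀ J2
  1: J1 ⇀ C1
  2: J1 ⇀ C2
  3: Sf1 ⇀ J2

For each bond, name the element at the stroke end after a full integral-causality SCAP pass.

bond 0 →J2
bond 1 →J1
bond 2 →J1
bond 3 →Sf1

#3 →Sf1  (source Sf1 imposes f)
#0 →J2  (closing 0-jn rule on J2)
#1 →J1  (J1: bond 0 brought flow, rest push out)
#2 →J1  (J1: bond 0 brought flow, rest push out)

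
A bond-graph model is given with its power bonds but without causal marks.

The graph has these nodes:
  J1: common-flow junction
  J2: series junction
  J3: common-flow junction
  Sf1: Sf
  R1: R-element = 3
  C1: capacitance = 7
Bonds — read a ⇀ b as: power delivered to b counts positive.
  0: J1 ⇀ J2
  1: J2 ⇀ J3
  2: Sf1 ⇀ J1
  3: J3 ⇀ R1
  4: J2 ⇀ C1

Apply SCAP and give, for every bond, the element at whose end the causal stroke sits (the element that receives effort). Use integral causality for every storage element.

#0 |J1
#1 |J2
#2 |Sf1
#3 |J3
#4 |J2

bond 2 stroke at Sf1  (Sf1 fixes flow; stroke at Sf1)
bond 0 stroke at J1  (1-jn J1 has f-setter on 2)
bond 1 stroke at J2  (1-jn J2 has f-setter on 0)
bond 4 stroke at J2  (1-jn J2 has f-setter on 0)
bond 3 stroke at J3  (J3 flow already set via bond 1)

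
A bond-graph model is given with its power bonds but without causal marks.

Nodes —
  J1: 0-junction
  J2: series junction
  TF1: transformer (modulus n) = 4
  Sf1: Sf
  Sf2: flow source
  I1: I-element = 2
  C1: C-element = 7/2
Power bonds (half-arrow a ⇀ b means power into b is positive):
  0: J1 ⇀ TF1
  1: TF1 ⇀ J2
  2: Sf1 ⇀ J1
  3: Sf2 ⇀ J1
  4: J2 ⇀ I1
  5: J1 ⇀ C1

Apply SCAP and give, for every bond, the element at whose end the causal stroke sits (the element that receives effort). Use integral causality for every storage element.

#2 →Sf1  (Sf1 fixes flow; stroke at Sf1)
#3 →Sf2  (Sf2: flow source, stroke at near end)
#4 →I1  (I1: I, integral causality)
#1 →J2  (J2: bond 4 brought flow, rest push out)
#0 →TF1  (TF1: transformer flips bond 1)
#5 →J1  (J1 needs exactly one e-in)

β0 |TF1
β1 |J2
β2 |Sf1
β3 |Sf2
β4 |I1
β5 |J1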